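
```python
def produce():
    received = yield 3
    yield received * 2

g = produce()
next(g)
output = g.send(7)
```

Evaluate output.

Step 1: next(g) advances to first yield, producing 3.
Step 2: send(7) resumes, received = 7.
Step 3: yield received * 2 = 7 * 2 = 14.
Therefore output = 14.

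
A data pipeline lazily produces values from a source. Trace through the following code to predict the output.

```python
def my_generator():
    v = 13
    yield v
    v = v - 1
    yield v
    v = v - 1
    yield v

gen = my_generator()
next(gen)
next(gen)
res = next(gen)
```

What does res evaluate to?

Step 1: Trace through generator execution:
  Yield 1: v starts at 13, yield 13
  Yield 2: v = 13 - 1 = 12, yield 12
  Yield 3: v = 12 - 1 = 11, yield 11
Step 2: First next() gets 13, second next() gets the second value, third next() yields 11.
Therefore res = 11.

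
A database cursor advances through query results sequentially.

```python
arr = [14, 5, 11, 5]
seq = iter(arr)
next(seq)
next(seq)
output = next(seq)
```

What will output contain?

Step 1: Create iterator over [14, 5, 11, 5].
Step 2: next() consumes 14.
Step 3: next() consumes 5.
Step 4: next() returns 11.
Therefore output = 11.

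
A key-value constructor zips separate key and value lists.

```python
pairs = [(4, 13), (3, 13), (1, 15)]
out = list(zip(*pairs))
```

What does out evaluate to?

Step 1: zip(*pairs) transposes: unzips [(4, 13), (3, 13), (1, 15)] into separate sequences.
Step 2: First elements: (4, 3, 1), second elements: (13, 13, 15).
Therefore out = [(4, 3, 1), (13, 13, 15)].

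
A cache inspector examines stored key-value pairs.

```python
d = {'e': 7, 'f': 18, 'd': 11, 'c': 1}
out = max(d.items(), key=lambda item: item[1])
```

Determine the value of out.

Step 1: Find item with maximum value:
  ('e', 7)
  ('f', 18)
  ('d', 11)
  ('c', 1)
Step 2: Maximum value is 18 at key 'f'.
Therefore out = ('f', 18).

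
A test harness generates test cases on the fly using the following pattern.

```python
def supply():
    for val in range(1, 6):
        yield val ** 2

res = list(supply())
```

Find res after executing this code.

Step 1: For each val in range(1, 6), yield val**2:
  val=1: yield 1**2 = 1
  val=2: yield 2**2 = 4
  val=3: yield 3**2 = 9
  val=4: yield 4**2 = 16
  val=5: yield 5**2 = 25
Therefore res = [1, 4, 9, 16, 25].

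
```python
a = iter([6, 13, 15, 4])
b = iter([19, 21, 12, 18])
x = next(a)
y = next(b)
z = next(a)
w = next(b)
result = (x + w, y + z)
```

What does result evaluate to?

Step 1: a iterates [6, 13, 15, 4], b iterates [19, 21, 12, 18].
Step 2: x = next(a) = 6, y = next(b) = 19.
Step 3: z = next(a) = 13, w = next(b) = 21.
Step 4: result = (6 + 21, 19 + 13) = (27, 32).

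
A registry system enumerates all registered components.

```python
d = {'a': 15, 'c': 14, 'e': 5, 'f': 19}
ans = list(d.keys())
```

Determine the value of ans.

Step 1: d.keys() returns the dictionary keys in insertion order.
Therefore ans = ['a', 'c', 'e', 'f'].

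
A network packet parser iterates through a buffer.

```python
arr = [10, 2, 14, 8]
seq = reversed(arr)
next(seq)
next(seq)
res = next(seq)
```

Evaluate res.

Step 1: reversed([10, 2, 14, 8]) gives iterator: [8, 14, 2, 10].
Step 2: First next() = 8, second next() = 14.
Step 3: Third next() = 2.
Therefore res = 2.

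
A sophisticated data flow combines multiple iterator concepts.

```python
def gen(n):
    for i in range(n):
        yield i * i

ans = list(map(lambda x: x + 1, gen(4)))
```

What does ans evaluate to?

Step 1: gen(4) yields squares: [0, 1, 4, 9].
Step 2: map adds 1 to each: [1, 2, 5, 10].
Therefore ans = [1, 2, 5, 10].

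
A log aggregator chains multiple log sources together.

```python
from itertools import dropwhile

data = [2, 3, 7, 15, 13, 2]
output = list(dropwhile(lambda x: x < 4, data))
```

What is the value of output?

Step 1: dropwhile drops elements while < 4:
  2 < 4: dropped
  3 < 4: dropped
  7: kept (dropping stopped)
Step 2: Remaining elements kept regardless of condition.
Therefore output = [7, 15, 13, 2].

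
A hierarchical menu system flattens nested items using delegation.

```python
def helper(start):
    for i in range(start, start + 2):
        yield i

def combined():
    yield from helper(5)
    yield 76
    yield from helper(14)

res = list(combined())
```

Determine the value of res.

Step 1: combined() delegates to helper(5):
  yield 5
  yield 6
Step 2: yield 76
Step 3: Delegates to helper(14):
  yield 14
  yield 15
Therefore res = [5, 6, 76, 14, 15].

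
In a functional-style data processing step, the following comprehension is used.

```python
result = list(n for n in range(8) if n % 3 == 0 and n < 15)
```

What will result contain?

Step 1: Filter range(8) where n % 3 == 0 and n < 15:
  n=0: both conditions met, included
  n=1: excluded (1 % 3 != 0)
  n=2: excluded (2 % 3 != 0)
  n=3: both conditions met, included
  n=4: excluded (4 % 3 != 0)
  n=5: excluded (5 % 3 != 0)
  n=6: both conditions met, included
  n=7: excluded (7 % 3 != 0)
Therefore result = [0, 3, 6].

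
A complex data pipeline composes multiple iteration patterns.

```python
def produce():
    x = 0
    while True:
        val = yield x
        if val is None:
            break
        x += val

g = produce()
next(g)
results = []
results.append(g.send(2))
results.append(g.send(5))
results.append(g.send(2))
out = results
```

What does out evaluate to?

Step 1: next(g) -> yield 0.
Step 2: send(2) -> x = 2, yield 2.
Step 3: send(5) -> x = 7, yield 7.
Step 4: send(2) -> x = 9, yield 9.
Therefore out = [2, 7, 9].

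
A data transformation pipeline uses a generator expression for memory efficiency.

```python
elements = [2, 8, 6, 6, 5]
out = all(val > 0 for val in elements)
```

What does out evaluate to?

Step 1: Check val > 0 for each element in [2, 8, 6, 6, 5]:
  2 > 0: True
  8 > 0: True
  6 > 0: True
  6 > 0: True
  5 > 0: True
Step 2: all() returns True.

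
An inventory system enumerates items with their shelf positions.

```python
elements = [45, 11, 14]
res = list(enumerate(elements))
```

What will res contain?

Step 1: enumerate pairs each element with its index:
  (0, 45)
  (1, 11)
  (2, 14)
Therefore res = [(0, 45), (1, 11), (2, 14)].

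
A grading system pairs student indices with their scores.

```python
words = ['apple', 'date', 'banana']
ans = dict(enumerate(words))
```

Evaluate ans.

Step 1: enumerate pairs indices with words:
  0 -> 'apple'
  1 -> 'date'
  2 -> 'banana'
Therefore ans = {0: 'apple', 1: 'date', 2: 'banana'}.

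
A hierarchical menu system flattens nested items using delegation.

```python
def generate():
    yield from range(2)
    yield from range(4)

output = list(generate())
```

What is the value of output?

Step 1: Trace yields in order:
  yield 0
  yield 1
  yield 0
  yield 1
  yield 2
  yield 3
Therefore output = [0, 1, 0, 1, 2, 3].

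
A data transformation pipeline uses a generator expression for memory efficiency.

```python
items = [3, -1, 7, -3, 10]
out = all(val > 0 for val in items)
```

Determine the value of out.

Step 1: Check val > 0 for each element in [3, -1, 7, -3, 10]:
  3 > 0: True
  -1 > 0: False
  7 > 0: True
  -3 > 0: False
  10 > 0: True
Step 2: all() returns False.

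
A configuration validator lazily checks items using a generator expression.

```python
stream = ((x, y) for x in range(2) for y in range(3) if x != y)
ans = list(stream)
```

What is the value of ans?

Step 1: Nested generator over range(2) x range(3) where x != y:
  (0, 0): excluded (x == y)
  (0, 1): included
  (0, 2): included
  (1, 0): included
  (1, 1): excluded (x == y)
  (1, 2): included
Therefore ans = [(0, 1), (0, 2), (1, 0), (1, 2)].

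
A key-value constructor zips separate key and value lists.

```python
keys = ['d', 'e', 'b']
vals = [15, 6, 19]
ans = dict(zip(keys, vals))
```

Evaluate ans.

Step 1: zip pairs keys with values:
  'd' -> 15
  'e' -> 6
  'b' -> 19
Therefore ans = {'d': 15, 'e': 6, 'b': 19}.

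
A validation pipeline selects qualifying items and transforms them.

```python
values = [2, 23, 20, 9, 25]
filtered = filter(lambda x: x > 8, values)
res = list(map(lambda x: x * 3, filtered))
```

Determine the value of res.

Step 1: Filter values for elements > 8:
  2: removed
  23: kept
  20: kept
  9: kept
  25: kept
Step 2: Map x * 3 on filtered [23, 20, 9, 25]:
  23 -> 69
  20 -> 60
  9 -> 27
  25 -> 75
Therefore res = [69, 60, 27, 75].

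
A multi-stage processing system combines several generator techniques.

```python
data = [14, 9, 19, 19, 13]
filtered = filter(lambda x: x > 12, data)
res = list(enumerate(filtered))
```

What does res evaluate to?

Step 1: Filter [14, 9, 19, 19, 13] for > 12: [14, 19, 19, 13].
Step 2: enumerate re-indexes from 0: [(0, 14), (1, 19), (2, 19), (3, 13)].
Therefore res = [(0, 14), (1, 19), (2, 19), (3, 13)].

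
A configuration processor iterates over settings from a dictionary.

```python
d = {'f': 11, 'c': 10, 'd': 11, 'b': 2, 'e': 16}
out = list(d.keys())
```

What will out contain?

Step 1: d.keys() returns the dictionary keys in insertion order.
Therefore out = ['f', 'c', 'd', 'b', 'e'].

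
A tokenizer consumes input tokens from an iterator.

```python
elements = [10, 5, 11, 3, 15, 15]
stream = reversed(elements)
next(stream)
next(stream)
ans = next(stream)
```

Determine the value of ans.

Step 1: reversed([10, 5, 11, 3, 15, 15]) gives iterator: [15, 15, 3, 11, 5, 10].
Step 2: First next() = 15, second next() = 15.
Step 3: Third next() = 3.
Therefore ans = 3.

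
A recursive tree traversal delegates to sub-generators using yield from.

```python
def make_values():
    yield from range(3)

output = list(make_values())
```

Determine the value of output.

Step 1: yield from delegates to the iterable, yielding each element.
Step 2: Collected values: [0, 1, 2].
Therefore output = [0, 1, 2].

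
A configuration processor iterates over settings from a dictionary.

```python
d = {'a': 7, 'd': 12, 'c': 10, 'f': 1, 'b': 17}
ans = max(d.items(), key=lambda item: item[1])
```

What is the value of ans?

Step 1: Find item with maximum value:
  ('a', 7)
  ('d', 12)
  ('c', 10)
  ('f', 1)
  ('b', 17)
Step 2: Maximum value is 17 at key 'b'.
Therefore ans = ('b', 17).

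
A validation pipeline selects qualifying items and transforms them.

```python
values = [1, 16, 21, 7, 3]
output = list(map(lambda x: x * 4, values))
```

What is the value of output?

Step 1: Apply lambda x: x * 4 to each element:
  1 -> 4
  16 -> 64
  21 -> 84
  7 -> 28
  3 -> 12
Therefore output = [4, 64, 84, 28, 12].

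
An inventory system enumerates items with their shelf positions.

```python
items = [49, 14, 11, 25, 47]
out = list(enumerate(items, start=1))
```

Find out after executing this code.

Step 1: enumerate with start=1:
  (1, 49)
  (2, 14)
  (3, 11)
  (4, 25)
  (5, 47)
Therefore out = [(1, 49), (2, 14), (3, 11), (4, 25), (5, 47)].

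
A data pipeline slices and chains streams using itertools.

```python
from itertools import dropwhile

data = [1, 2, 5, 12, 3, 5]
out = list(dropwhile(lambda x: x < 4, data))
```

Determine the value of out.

Step 1: dropwhile drops elements while < 4:
  1 < 4: dropped
  2 < 4: dropped
  5: kept (dropping stopped)
Step 2: Remaining elements kept regardless of condition.
Therefore out = [5, 12, 3, 5].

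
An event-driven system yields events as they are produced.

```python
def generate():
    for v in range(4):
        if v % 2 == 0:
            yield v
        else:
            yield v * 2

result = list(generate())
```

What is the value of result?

Step 1: For each v in range(4), yield v if even, else v*2:
  v=0 (even): yield 0
  v=1 (odd): yield 1*2 = 2
  v=2 (even): yield 2
  v=3 (odd): yield 3*2 = 6
Therefore result = [0, 2, 2, 6].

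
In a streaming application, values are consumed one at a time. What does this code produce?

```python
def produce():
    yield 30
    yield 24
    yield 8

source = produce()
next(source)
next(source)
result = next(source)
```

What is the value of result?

Step 1: produce() creates a generator.
Step 2: next(source) yields 30 (consumed and discarded).
Step 3: next(source) yields 24 (consumed and discarded).
Step 4: next(source) yields 8, assigned to result.
Therefore result = 8.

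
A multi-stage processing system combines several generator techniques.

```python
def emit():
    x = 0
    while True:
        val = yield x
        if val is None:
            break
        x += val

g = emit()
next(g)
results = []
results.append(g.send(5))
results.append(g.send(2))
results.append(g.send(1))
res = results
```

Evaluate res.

Step 1: next(g) -> yield 0.
Step 2: send(5) -> x = 5, yield 5.
Step 3: send(2) -> x = 7, yield 7.
Step 4: send(1) -> x = 8, yield 8.
Therefore res = [5, 7, 8].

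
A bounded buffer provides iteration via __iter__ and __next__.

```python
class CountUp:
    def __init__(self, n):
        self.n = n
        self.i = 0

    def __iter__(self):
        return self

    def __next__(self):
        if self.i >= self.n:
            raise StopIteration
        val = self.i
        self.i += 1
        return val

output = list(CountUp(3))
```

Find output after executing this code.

Step 1: CountUp(3) creates an iterator counting 0 to 2.
Step 2: list() consumes all values: [0, 1, 2].
Therefore output = [0, 1, 2].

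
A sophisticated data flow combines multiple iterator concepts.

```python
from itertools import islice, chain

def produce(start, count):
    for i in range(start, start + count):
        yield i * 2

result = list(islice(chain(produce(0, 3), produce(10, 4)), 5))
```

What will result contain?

Step 1: produce(0, 3) yields [0, 2, 4].
Step 2: produce(10, 4) yields [20, 22, 24, 26].
Step 3: chain concatenates: [0, 2, 4, 20, 22, 24, 26].
Step 4: islice takes first 5: [0, 2, 4, 20, 22].
Therefore result = [0, 2, 4, 20, 22].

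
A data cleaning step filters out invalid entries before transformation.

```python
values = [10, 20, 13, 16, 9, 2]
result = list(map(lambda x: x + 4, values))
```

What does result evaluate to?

Step 1: Apply lambda x: x + 4 to each element:
  10 -> 14
  20 -> 24
  13 -> 17
  16 -> 20
  9 -> 13
  2 -> 6
Therefore result = [14, 24, 17, 20, 13, 6].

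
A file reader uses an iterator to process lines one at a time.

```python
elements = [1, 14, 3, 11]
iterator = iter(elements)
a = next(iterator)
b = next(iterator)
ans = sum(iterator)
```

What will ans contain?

Step 1: Create iterator over [1, 14, 3, 11].
Step 2: a = next() = 1, b = next() = 14.
Step 3: sum() of remaining [3, 11] = 14.
Therefore ans = 14.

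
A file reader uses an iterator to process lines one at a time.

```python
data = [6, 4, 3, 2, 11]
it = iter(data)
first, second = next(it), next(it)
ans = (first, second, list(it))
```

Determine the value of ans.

Step 1: Create iterator over [6, 4, 3, 2, 11].
Step 2: first = 6, second = 4.
Step 3: Remaining elements: [3, 2, 11].
Therefore ans = (6, 4, [3, 2, 11]).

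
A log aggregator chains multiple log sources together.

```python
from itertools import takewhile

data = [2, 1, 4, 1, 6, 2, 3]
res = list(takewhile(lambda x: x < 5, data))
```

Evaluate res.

Step 1: takewhile stops at first element >= 5:
  2 < 5: take
  1 < 5: take
  4 < 5: take
  1 < 5: take
  6 >= 5: stop
Therefore res = [2, 1, 4, 1].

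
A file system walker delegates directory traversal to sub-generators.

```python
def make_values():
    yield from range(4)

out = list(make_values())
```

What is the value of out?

Step 1: yield from delegates to the iterable, yielding each element.
Step 2: Collected values: [0, 1, 2, 3].
Therefore out = [0, 1, 2, 3].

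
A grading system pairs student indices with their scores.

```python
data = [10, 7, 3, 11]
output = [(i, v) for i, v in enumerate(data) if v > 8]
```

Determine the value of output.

Step 1: Filter enumerate([10, 7, 3, 11]) keeping v > 8:
  (0, 10): 10 > 8, included
  (1, 7): 7 <= 8, excluded
  (2, 3): 3 <= 8, excluded
  (3, 11): 11 > 8, included
Therefore output = [(0, 10), (3, 11)].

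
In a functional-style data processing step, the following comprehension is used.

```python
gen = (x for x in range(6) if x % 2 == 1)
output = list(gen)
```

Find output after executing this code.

Step 1: Filter range(6) keeping only odd values:
  x=0: even, excluded
  x=1: odd, included
  x=2: even, excluded
  x=3: odd, included
  x=4: even, excluded
  x=5: odd, included
Therefore output = [1, 3, 5].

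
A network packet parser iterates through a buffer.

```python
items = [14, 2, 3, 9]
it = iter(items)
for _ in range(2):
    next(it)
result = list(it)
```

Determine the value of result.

Step 1: Create iterator over [14, 2, 3, 9].
Step 2: Advance 2 positions (consuming [14, 2]).
Step 3: list() collects remaining elements: [3, 9].
Therefore result = [3, 9].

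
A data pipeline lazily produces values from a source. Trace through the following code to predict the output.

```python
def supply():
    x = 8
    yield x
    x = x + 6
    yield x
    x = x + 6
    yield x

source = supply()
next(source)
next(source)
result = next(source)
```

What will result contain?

Step 1: Trace through generator execution:
  Yield 1: x starts at 8, yield 8
  Yield 2: x = 8 + 6 = 14, yield 14
  Yield 3: x = 14 + 6 = 20, yield 20
Step 2: First next() gets 8, second next() gets the second value, third next() yields 20.
Therefore result = 20.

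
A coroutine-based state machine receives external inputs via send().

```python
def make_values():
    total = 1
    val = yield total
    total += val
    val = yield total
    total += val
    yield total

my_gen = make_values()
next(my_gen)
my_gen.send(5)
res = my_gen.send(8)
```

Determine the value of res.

Step 1: next() -> yield total=1.
Step 2: send(5) -> val=5, total = 1+5 = 6, yield 6.
Step 3: send(8) -> val=8, total = 6+8 = 14, yield 14.
Therefore res = 14.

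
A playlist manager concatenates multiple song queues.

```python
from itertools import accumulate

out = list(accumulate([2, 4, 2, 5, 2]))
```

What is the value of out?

Step 1: accumulate computes running sums:
  + 2 = 2
  + 4 = 6
  + 2 = 8
  + 5 = 13
  + 2 = 15
Therefore out = [2, 6, 8, 13, 15].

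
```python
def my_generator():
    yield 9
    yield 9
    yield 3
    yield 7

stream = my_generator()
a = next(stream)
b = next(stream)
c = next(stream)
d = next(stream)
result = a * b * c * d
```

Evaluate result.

Step 1: Create generator and consume all values:
  a = next(stream) = 9
  b = next(stream) = 9
  c = next(stream) = 3
  d = next(stream) = 7
Step 2: result = 9 * 9 * 3 * 7 = 1701.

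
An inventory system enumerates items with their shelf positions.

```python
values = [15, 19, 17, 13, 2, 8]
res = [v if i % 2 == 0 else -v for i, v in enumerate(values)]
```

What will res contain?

Step 1: For each (i, v), keep v if i is even, negate if odd:
  i=0 (even): keep 15
  i=1 (odd): negate to -19
  i=2 (even): keep 17
  i=3 (odd): negate to -13
  i=4 (even): keep 2
  i=5 (odd): negate to -8
Therefore res = [15, -19, 17, -13, 2, -8].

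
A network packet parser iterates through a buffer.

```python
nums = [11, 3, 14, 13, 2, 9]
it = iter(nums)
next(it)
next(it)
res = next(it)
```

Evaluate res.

Step 1: Create iterator over [11, 3, 14, 13, 2, 9].
Step 2: next() consumes 11.
Step 3: next() consumes 3.
Step 4: next() returns 14.
Therefore res = 14.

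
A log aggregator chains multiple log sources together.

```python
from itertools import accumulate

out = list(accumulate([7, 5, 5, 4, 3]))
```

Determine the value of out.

Step 1: accumulate computes running sums:
  + 7 = 7
  + 5 = 12
  + 5 = 17
  + 4 = 21
  + 3 = 24
Therefore out = [7, 12, 17, 21, 24].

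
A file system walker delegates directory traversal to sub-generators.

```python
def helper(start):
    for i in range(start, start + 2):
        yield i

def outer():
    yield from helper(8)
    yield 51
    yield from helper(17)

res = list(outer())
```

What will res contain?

Step 1: outer() delegates to helper(8):
  yield 8
  yield 9
Step 2: yield 51
Step 3: Delegates to helper(17):
  yield 17
  yield 18
Therefore res = [8, 9, 51, 17, 18].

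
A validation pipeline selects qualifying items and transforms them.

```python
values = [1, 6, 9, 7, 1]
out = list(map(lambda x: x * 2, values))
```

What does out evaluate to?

Step 1: Apply lambda x: x * 2 to each element:
  1 -> 2
  6 -> 12
  9 -> 18
  7 -> 14
  1 -> 2
Therefore out = [2, 12, 18, 14, 2].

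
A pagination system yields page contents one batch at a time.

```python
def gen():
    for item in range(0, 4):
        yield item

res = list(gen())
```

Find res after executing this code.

Step 1: The generator yields each value from range(0, 4).
Step 2: list() consumes all yields: [0, 1, 2, 3].
Therefore res = [0, 1, 2, 3].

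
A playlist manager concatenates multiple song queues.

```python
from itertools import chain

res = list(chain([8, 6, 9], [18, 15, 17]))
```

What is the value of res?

Step 1: chain() concatenates iterables: [8, 6, 9] + [18, 15, 17].
Therefore res = [8, 6, 9, 18, 15, 17].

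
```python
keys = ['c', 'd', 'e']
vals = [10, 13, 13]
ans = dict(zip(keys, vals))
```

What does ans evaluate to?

Step 1: zip pairs keys with values:
  'c' -> 10
  'd' -> 13
  'e' -> 13
Therefore ans = {'c': 10, 'd': 13, 'e': 13}.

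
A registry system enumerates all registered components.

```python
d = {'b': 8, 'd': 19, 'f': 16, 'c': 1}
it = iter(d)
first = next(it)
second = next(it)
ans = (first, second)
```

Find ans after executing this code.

Step 1: iter(d) iterates over keys: ['b', 'd', 'f', 'c'].
Step 2: first = next(it) = 'b', second = next(it) = 'd'.
Therefore ans = ('b', 'd').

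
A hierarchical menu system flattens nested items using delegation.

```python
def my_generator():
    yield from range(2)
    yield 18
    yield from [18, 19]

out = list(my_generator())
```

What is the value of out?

Step 1: Trace yields in order:
  yield 0
  yield 1
  yield 18
  yield 18
  yield 19
Therefore out = [0, 1, 18, 18, 19].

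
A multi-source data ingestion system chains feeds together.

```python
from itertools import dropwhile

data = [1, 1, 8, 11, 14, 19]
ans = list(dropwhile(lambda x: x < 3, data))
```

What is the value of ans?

Step 1: dropwhile drops elements while < 3:
  1 < 3: dropped
  1 < 3: dropped
  8: kept (dropping stopped)
Step 2: Remaining elements kept regardless of condition.
Therefore ans = [8, 11, 14, 19].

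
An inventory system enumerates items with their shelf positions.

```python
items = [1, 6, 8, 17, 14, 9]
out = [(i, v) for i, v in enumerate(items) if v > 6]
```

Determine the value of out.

Step 1: Filter enumerate([1, 6, 8, 17, 14, 9]) keeping v > 6:
  (0, 1): 1 <= 6, excluded
  (1, 6): 6 <= 6, excluded
  (2, 8): 8 > 6, included
  (3, 17): 17 > 6, included
  (4, 14): 14 > 6, included
  (5, 9): 9 > 6, included
Therefore out = [(2, 8), (3, 17), (4, 14), (5, 9)].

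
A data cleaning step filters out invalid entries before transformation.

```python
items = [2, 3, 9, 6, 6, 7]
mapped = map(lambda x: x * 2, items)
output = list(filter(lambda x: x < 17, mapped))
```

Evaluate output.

Step 1: Map x * 2:
  2 -> 4
  3 -> 6
  9 -> 18
  6 -> 12
  6 -> 12
  7 -> 14
Step 2: Filter for < 17:
  4: kept
  6: kept
  18: removed
  12: kept
  12: kept
  14: kept
Therefore output = [4, 6, 12, 12, 14].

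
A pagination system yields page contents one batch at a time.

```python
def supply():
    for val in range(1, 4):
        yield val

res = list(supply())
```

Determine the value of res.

Step 1: The generator yields each value from range(1, 4).
Step 2: list() consumes all yields: [1, 2, 3].
Therefore res = [1, 2, 3].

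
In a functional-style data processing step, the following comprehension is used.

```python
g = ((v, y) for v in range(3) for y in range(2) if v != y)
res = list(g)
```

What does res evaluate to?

Step 1: Nested generator over range(3) x range(2) where v != y:
  (0, 0): excluded (v == y)
  (0, 1): included
  (1, 0): included
  (1, 1): excluded (v == y)
  (2, 0): included
  (2, 1): included
Therefore res = [(0, 1), (1, 0), (2, 0), (2, 1)].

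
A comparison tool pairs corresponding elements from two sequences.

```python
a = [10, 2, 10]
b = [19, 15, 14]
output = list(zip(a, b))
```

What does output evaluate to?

Step 1: zip pairs elements at same index:
  Index 0: (10, 19)
  Index 1: (2, 15)
  Index 2: (10, 14)
Therefore output = [(10, 19), (2, 15), (10, 14)].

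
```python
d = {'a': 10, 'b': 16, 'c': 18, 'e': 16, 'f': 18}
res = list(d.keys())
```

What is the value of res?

Step 1: d.keys() returns the dictionary keys in insertion order.
Therefore res = ['a', 'b', 'c', 'e', 'f'].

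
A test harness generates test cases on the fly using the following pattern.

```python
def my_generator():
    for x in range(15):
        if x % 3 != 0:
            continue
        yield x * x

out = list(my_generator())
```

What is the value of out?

Step 1: Only yield x**2 when x is divisible by 3:
  x=0: 0 % 3 == 0, yield 0**2 = 0
  x=3: 3 % 3 == 0, yield 3**2 = 9
  x=6: 6 % 3 == 0, yield 6**2 = 36
  x=9: 9 % 3 == 0, yield 9**2 = 81
  x=12: 12 % 3 == 0, yield 12**2 = 144
Therefore out = [0, 9, 36, 81, 144].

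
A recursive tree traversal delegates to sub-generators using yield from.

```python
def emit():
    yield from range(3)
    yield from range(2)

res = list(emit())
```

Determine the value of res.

Step 1: Trace yields in order:
  yield 0
  yield 1
  yield 2
  yield 0
  yield 1
Therefore res = [0, 1, 2, 0, 1].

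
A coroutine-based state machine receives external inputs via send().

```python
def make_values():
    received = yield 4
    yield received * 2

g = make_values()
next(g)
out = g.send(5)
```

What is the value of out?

Step 1: next(g) advances to first yield, producing 4.
Step 2: send(5) resumes, received = 5.
Step 3: yield received * 2 = 5 * 2 = 10.
Therefore out = 10.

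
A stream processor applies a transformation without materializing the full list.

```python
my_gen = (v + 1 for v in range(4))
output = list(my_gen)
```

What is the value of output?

Step 1: For each v in range(4), compute v+1:
  v=0: 0+1 = 1
  v=1: 1+1 = 2
  v=2: 2+1 = 3
  v=3: 3+1 = 4
Therefore output = [1, 2, 3, 4].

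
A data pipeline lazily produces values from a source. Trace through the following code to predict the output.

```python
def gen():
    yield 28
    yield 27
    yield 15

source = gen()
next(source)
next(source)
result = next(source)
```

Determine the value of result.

Step 1: gen() creates a generator.
Step 2: next(source) yields 28 (consumed and discarded).
Step 3: next(source) yields 27 (consumed and discarded).
Step 4: next(source) yields 15, assigned to result.
Therefore result = 15.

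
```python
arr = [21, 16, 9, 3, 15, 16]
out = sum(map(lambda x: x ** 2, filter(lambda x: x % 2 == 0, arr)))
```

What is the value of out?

Step 1: Filter even numbers from [21, 16, 9, 3, 15, 16]: [16, 16]
Step 2: Square each: [256, 256]
Step 3: Sum = 512.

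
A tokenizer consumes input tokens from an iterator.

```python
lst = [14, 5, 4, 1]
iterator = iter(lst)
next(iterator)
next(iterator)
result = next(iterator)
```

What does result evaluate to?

Step 1: Create iterator over [14, 5, 4, 1].
Step 2: next() consumes 14.
Step 3: next() consumes 5.
Step 4: next() returns 4.
Therefore result = 4.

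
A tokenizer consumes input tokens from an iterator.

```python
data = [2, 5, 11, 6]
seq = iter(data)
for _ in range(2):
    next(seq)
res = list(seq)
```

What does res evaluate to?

Step 1: Create iterator over [2, 5, 11, 6].
Step 2: Advance 2 positions (consuming [2, 5]).
Step 3: list() collects remaining elements: [11, 6].
Therefore res = [11, 6].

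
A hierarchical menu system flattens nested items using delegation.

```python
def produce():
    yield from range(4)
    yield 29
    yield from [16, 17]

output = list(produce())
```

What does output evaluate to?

Step 1: Trace yields in order:
  yield 0
  yield 1
  yield 2
  yield 3
  yield 29
  yield 16
  yield 17
Therefore output = [0, 1, 2, 3, 29, 16, 17].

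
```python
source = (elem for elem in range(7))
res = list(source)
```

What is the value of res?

Step 1: Generator expression iterates range(7): [0, 1, 2, 3, 4, 5, 6].
Step 2: list() collects all values.
Therefore res = [0, 1, 2, 3, 4, 5, 6].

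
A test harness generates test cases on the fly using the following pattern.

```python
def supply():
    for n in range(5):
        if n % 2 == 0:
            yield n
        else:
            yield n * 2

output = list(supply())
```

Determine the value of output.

Step 1: For each n in range(5), yield n if even, else n*2:
  n=0 (even): yield 0
  n=1 (odd): yield 1*2 = 2
  n=2 (even): yield 2
  n=3 (odd): yield 3*2 = 6
  n=4 (even): yield 4
Therefore output = [0, 2, 2, 6, 4].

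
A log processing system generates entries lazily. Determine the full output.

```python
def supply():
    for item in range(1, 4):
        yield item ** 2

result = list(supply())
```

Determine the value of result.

Step 1: For each item in range(1, 4), yield item**2:
  item=1: yield 1**2 = 1
  item=2: yield 2**2 = 4
  item=3: yield 3**2 = 9
Therefore result = [1, 4, 9].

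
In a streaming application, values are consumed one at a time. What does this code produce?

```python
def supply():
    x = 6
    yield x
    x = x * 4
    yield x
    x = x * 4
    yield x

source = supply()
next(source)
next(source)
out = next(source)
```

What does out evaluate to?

Step 1: Trace through generator execution:
  Yield 1: x starts at 6, yield 6
  Yield 2: x = 6 * 4 = 24, yield 24
  Yield 3: x = 24 * 4 = 96, yield 96
Step 2: First next() gets 6, second next() gets the second value, third next() yields 96.
Therefore out = 96.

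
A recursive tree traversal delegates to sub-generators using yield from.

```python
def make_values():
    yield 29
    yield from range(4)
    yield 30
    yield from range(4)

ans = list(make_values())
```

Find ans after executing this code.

Step 1: Trace yields in order:
  yield 29
  yield 0
  yield 1
  yield 2
  yield 3
  yield 30
  yield 0
  yield 1
  yield 2
  yield 3
Therefore ans = [29, 0, 1, 2, 3, 30, 0, 1, 2, 3].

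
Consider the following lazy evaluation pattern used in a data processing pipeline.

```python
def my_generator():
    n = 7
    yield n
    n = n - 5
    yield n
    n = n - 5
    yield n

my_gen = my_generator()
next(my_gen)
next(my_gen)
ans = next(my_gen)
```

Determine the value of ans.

Step 1: Trace through generator execution:
  Yield 1: n starts at 7, yield 7
  Yield 2: n = 7 - 5 = 2, yield 2
  Yield 3: n = 2 - 5 = -3, yield -3
Step 2: First next() gets 7, second next() gets the second value, third next() yields -3.
Therefore ans = -3.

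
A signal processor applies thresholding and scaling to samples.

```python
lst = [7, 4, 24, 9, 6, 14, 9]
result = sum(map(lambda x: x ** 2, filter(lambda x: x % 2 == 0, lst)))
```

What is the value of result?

Step 1: Filter even numbers from [7, 4, 24, 9, 6, 14, 9]: [4, 24, 6, 14]
Step 2: Square each: [16, 576, 36, 196]
Step 3: Sum = 824.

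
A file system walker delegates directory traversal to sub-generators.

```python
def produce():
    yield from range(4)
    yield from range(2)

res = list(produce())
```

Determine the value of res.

Step 1: Trace yields in order:
  yield 0
  yield 1
  yield 2
  yield 3
  yield 0
  yield 1
Therefore res = [0, 1, 2, 3, 0, 1].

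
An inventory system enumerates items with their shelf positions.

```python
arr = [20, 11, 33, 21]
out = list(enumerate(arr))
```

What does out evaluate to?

Step 1: enumerate pairs each element with its index:
  (0, 20)
  (1, 11)
  (2, 33)
  (3, 21)
Therefore out = [(0, 20), (1, 11), (2, 33), (3, 21)].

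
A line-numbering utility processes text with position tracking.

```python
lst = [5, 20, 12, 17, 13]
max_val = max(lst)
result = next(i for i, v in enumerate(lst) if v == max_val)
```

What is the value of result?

Step 1: max([5, 20, 12, 17, 13]) = 20.
Step 2: Find first index where value == 20:
  Index 0: 5 != 20
  Index 1: 20 == 20, found!
Therefore result = 1.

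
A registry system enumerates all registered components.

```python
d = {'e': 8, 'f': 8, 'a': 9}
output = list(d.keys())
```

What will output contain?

Step 1: d.keys() returns the dictionary keys in insertion order.
Therefore output = ['e', 'f', 'a'].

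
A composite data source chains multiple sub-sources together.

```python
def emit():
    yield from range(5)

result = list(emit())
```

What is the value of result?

Step 1: yield from delegates to the iterable, yielding each element.
Step 2: Collected values: [0, 1, 2, 3, 4].
Therefore result = [0, 1, 2, 3, 4].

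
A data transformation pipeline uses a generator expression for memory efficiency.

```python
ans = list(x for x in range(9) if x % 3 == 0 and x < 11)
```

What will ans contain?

Step 1: Filter range(9) where x % 3 == 0 and x < 11:
  x=0: both conditions met, included
  x=1: excluded (1 % 3 != 0)
  x=2: excluded (2 % 3 != 0)
  x=3: both conditions met, included
  x=4: excluded (4 % 3 != 0)
  x=5: excluded (5 % 3 != 0)
  x=6: both conditions met, included
  x=7: excluded (7 % 3 != 0)
  x=8: excluded (8 % 3 != 0)
Therefore ans = [0, 3, 6].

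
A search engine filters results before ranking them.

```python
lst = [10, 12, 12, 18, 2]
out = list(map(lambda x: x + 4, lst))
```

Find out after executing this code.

Step 1: Apply lambda x: x + 4 to each element:
  10 -> 14
  12 -> 16
  12 -> 16
  18 -> 22
  2 -> 6
Therefore out = [14, 16, 16, 22, 6].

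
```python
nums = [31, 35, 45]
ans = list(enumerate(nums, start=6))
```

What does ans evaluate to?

Step 1: enumerate with start=6:
  (6, 31)
  (7, 35)
  (8, 45)
Therefore ans = [(6, 31), (7, 35), (8, 45)].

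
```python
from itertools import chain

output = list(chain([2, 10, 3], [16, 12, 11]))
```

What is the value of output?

Step 1: chain() concatenates iterables: [2, 10, 3] + [16, 12, 11].
Therefore output = [2, 10, 3, 16, 12, 11].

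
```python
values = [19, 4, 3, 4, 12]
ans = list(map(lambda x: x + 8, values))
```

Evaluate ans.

Step 1: Apply lambda x: x + 8 to each element:
  19 -> 27
  4 -> 12
  3 -> 11
  4 -> 12
  12 -> 20
Therefore ans = [27, 12, 11, 12, 20].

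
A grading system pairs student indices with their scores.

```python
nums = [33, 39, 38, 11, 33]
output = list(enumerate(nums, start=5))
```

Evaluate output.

Step 1: enumerate with start=5:
  (5, 33)
  (6, 39)
  (7, 38)
  (8, 11)
  (9, 33)
Therefore output = [(5, 33), (6, 39), (7, 38), (8, 11), (9, 33)].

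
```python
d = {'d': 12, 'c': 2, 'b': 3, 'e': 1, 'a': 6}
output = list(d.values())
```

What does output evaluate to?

Step 1: d.values() returns the dictionary values in insertion order.
Therefore output = [12, 2, 3, 1, 6].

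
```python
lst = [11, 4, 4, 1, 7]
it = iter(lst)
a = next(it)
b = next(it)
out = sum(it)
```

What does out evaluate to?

Step 1: Create iterator over [11, 4, 4, 1, 7].
Step 2: a = next() = 11, b = next() = 4.
Step 3: sum() of remaining [4, 1, 7] = 12.
Therefore out = 12.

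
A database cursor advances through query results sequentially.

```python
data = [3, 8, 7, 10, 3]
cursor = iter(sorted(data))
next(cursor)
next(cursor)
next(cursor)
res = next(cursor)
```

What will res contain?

Step 1: sorted([3, 8, 7, 10, 3]) = [3, 3, 7, 8, 10].
Step 2: Create iterator and skip 3 elements.
Step 3: next() returns 8.
Therefore res = 8.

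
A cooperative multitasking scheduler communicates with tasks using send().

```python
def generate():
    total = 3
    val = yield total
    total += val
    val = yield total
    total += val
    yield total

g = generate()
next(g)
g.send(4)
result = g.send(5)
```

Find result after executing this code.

Step 1: next() -> yield total=3.
Step 2: send(4) -> val=4, total = 3+4 = 7, yield 7.
Step 3: send(5) -> val=5, total = 7+5 = 12, yield 12.
Therefore result = 12.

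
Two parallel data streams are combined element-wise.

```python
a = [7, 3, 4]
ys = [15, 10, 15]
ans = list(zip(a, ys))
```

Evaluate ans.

Step 1: zip pairs elements at same index:
  Index 0: (7, 15)
  Index 1: (3, 10)
  Index 2: (4, 15)
Therefore ans = [(7, 15), (3, 10), (4, 15)].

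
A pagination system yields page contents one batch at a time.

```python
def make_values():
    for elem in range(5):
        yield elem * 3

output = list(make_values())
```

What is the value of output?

Step 1: For each elem in range(5), yield elem * 3:
  elem=0: yield 0 * 3 = 0
  elem=1: yield 1 * 3 = 3
  elem=2: yield 2 * 3 = 6
  elem=3: yield 3 * 3 = 9
  elem=4: yield 4 * 3 = 12
Therefore output = [0, 3, 6, 9, 12].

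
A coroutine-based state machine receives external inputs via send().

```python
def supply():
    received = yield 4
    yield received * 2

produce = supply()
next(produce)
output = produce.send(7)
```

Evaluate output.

Step 1: next(produce) advances to first yield, producing 4.
Step 2: send(7) resumes, received = 7.
Step 3: yield received * 2 = 7 * 2 = 14.
Therefore output = 14.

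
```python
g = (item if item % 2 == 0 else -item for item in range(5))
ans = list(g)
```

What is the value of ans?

Step 1: For each item in range(5), yield item if even, else -item:
  item=0: even, yield 0
  item=1: odd, yield -1
  item=2: even, yield 2
  item=3: odd, yield -3
  item=4: even, yield 4
Therefore ans = [0, -1, 2, -3, 4].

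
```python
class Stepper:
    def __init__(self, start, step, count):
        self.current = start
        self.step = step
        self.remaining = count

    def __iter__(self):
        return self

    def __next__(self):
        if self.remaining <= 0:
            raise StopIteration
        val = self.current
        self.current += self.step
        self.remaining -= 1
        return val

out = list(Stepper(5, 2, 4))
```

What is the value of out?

Step 1: Stepper starts at 5, increments by 2, for 4 steps:
  Yield 5, then current += 2
  Yield 7, then current += 2
  Yield 9, then current += 2
  Yield 11, then current += 2
Therefore out = [5, 7, 9, 11].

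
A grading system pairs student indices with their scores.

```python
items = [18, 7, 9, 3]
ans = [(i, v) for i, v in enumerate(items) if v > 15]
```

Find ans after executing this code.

Step 1: Filter enumerate([18, 7, 9, 3]) keeping v > 15:
  (0, 18): 18 > 15, included
  (1, 7): 7 <= 15, excluded
  (2, 9): 9 <= 15, excluded
  (3, 3): 3 <= 15, excluded
Therefore ans = [(0, 18)].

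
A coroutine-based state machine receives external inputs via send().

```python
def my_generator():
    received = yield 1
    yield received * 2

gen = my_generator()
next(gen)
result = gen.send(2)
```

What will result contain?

Step 1: next(gen) advances to first yield, producing 1.
Step 2: send(2) resumes, received = 2.
Step 3: yield received * 2 = 2 * 2 = 4.
Therefore result = 4.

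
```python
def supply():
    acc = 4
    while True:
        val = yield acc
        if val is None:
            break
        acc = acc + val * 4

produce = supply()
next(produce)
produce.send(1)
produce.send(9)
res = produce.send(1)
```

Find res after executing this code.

Step 1: next() -> yield acc=4.
Step 2: send(1) -> val=1, acc = 4 + 1*4 = 8, yield 8.
Step 3: send(9) -> val=9, acc = 8 + 9*4 = 44, yield 44.
Step 4: send(1) -> val=1, acc = 44 + 1*4 = 48, yield 48.
Therefore res = 48.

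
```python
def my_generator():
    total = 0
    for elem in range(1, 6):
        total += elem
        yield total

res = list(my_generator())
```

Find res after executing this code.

Step 1: Generator accumulates running sum:
  elem=1: total = 1, yield 1
  elem=2: total = 3, yield 3
  elem=3: total = 6, yield 6
  elem=4: total = 10, yield 10
  elem=5: total = 15, yield 15
Therefore res = [1, 3, 6, 10, 15].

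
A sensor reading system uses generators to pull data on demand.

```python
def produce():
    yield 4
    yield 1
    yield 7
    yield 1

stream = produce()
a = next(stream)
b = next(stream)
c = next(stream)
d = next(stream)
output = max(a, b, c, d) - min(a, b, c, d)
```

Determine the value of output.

Step 1: Create generator and consume all values:
  a = next(stream) = 4
  b = next(stream) = 1
  c = next(stream) = 7
  d = next(stream) = 1
Step 2: max = 7, min = 1, output = 7 - 1 = 6.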